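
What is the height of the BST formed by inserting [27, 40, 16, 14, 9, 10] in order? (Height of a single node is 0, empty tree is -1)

Insertion order: [27, 40, 16, 14, 9, 10]
Tree (level-order array): [27, 16, 40, 14, None, None, None, 9, None, None, 10]
Compute height bottom-up (empty subtree = -1):
  height(10) = 1 + max(-1, -1) = 0
  height(9) = 1 + max(-1, 0) = 1
  height(14) = 1 + max(1, -1) = 2
  height(16) = 1 + max(2, -1) = 3
  height(40) = 1 + max(-1, -1) = 0
  height(27) = 1 + max(3, 0) = 4
Height = 4


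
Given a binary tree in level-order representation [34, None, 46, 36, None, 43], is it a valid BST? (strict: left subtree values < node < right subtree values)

Level-order array: [34, None, 46, 36, None, 43]
Validate using subtree bounds (lo, hi): at each node, require lo < value < hi,
then recurse left with hi=value and right with lo=value.
Preorder trace (stopping at first violation):
  at node 34 with bounds (-inf, +inf): OK
  at node 46 with bounds (34, +inf): OK
  at node 36 with bounds (34, 46): OK
  at node 43 with bounds (34, 36): VIOLATION
Node 43 violates its bound: not (34 < 43 < 36).
Result: Not a valid BST


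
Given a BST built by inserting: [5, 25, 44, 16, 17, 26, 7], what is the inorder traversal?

Tree insertion order: [5, 25, 44, 16, 17, 26, 7]
Tree (level-order array): [5, None, 25, 16, 44, 7, 17, 26]
Inorder traversal: [5, 7, 16, 17, 25, 26, 44]


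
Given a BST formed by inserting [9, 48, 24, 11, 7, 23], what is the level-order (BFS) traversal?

Tree insertion order: [9, 48, 24, 11, 7, 23]
Tree (level-order array): [9, 7, 48, None, None, 24, None, 11, None, None, 23]
BFS from the root, enqueuing left then right child of each popped node:
  queue [9] -> pop 9, enqueue [7, 48], visited so far: [9]
  queue [7, 48] -> pop 7, enqueue [none], visited so far: [9, 7]
  queue [48] -> pop 48, enqueue [24], visited so far: [9, 7, 48]
  queue [24] -> pop 24, enqueue [11], visited so far: [9, 7, 48, 24]
  queue [11] -> pop 11, enqueue [23], visited so far: [9, 7, 48, 24, 11]
  queue [23] -> pop 23, enqueue [none], visited so far: [9, 7, 48, 24, 11, 23]
Result: [9, 7, 48, 24, 11, 23]


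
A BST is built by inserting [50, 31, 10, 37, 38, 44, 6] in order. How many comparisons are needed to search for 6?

Search path for 6: 50 -> 31 -> 10 -> 6
Found: True
Comparisons: 4


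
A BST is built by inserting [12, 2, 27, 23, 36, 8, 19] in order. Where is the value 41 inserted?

Starting tree (level order): [12, 2, 27, None, 8, 23, 36, None, None, 19]
Insertion path: 12 -> 27 -> 36
Result: insert 41 as right child of 36
Final tree (level order): [12, 2, 27, None, 8, 23, 36, None, None, 19, None, None, 41]


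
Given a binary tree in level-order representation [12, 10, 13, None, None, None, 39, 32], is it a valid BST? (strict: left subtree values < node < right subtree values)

Level-order array: [12, 10, 13, None, None, None, 39, 32]
Validate using subtree bounds (lo, hi): at each node, require lo < value < hi,
then recurse left with hi=value and right with lo=value.
Preorder trace (stopping at first violation):
  at node 12 with bounds (-inf, +inf): OK
  at node 10 with bounds (-inf, 12): OK
  at node 13 with bounds (12, +inf): OK
  at node 39 with bounds (13, +inf): OK
  at node 32 with bounds (13, 39): OK
No violation found at any node.
Result: Valid BST


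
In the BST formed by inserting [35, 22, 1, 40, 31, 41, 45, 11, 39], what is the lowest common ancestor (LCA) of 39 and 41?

Tree insertion order: [35, 22, 1, 40, 31, 41, 45, 11, 39]
Tree (level-order array): [35, 22, 40, 1, 31, 39, 41, None, 11, None, None, None, None, None, 45]
In a BST, the LCA of p=39, q=41 is the first node v on the
root-to-leaf path with p <= v <= q (go left if both < v, right if both > v).
Walk from root:
  at 35: both 39 and 41 > 35, go right
  at 40: 39 <= 40 <= 41, this is the LCA
LCA = 40


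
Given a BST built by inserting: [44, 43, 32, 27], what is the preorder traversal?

Tree insertion order: [44, 43, 32, 27]
Tree (level-order array): [44, 43, None, 32, None, 27]
Preorder traversal: [44, 43, 32, 27]


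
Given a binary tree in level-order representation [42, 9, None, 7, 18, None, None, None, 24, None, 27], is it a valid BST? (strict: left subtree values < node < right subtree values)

Level-order array: [42, 9, None, 7, 18, None, None, None, 24, None, 27]
Validate using subtree bounds (lo, hi): at each node, require lo < value < hi,
then recurse left with hi=value and right with lo=value.
Preorder trace (stopping at first violation):
  at node 42 with bounds (-inf, +inf): OK
  at node 9 with bounds (-inf, 42): OK
  at node 7 with bounds (-inf, 9): OK
  at node 18 with bounds (9, 42): OK
  at node 24 with bounds (18, 42): OK
  at node 27 with bounds (24, 42): OK
No violation found at any node.
Result: Valid BST


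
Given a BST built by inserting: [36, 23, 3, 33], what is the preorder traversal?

Tree insertion order: [36, 23, 3, 33]
Tree (level-order array): [36, 23, None, 3, 33]
Preorder traversal: [36, 23, 3, 33]


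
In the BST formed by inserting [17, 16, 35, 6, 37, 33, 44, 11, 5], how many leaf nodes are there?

Tree built from: [17, 16, 35, 6, 37, 33, 44, 11, 5]
Tree (level-order array): [17, 16, 35, 6, None, 33, 37, 5, 11, None, None, None, 44]
Rule: A leaf has 0 children.
Per-node child counts:
  node 17: 2 child(ren)
  node 16: 1 child(ren)
  node 6: 2 child(ren)
  node 5: 0 child(ren)
  node 11: 0 child(ren)
  node 35: 2 child(ren)
  node 33: 0 child(ren)
  node 37: 1 child(ren)
  node 44: 0 child(ren)
Matching nodes: [5, 11, 33, 44]
Count of leaf nodes: 4


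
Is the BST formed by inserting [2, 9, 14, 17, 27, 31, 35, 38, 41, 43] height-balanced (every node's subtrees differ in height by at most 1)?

Tree (level-order array): [2, None, 9, None, 14, None, 17, None, 27, None, 31, None, 35, None, 38, None, 41, None, 43]
Definition: a tree is height-balanced if, at every node, |h(left) - h(right)| <= 1 (empty subtree has height -1).
Bottom-up per-node check:
  node 43: h_left=-1, h_right=-1, diff=0 [OK], height=0
  node 41: h_left=-1, h_right=0, diff=1 [OK], height=1
  node 38: h_left=-1, h_right=1, diff=2 [FAIL (|-1-1|=2 > 1)], height=2
  node 35: h_left=-1, h_right=2, diff=3 [FAIL (|-1-2|=3 > 1)], height=3
  node 31: h_left=-1, h_right=3, diff=4 [FAIL (|-1-3|=4 > 1)], height=4
  node 27: h_left=-1, h_right=4, diff=5 [FAIL (|-1-4|=5 > 1)], height=5
  node 17: h_left=-1, h_right=5, diff=6 [FAIL (|-1-5|=6 > 1)], height=6
  node 14: h_left=-1, h_right=6, diff=7 [FAIL (|-1-6|=7 > 1)], height=7
  node 9: h_left=-1, h_right=7, diff=8 [FAIL (|-1-7|=8 > 1)], height=8
  node 2: h_left=-1, h_right=8, diff=9 [FAIL (|-1-8|=9 > 1)], height=9
Node 38 violates the condition: |-1 - 1| = 2 > 1.
Result: Not balanced


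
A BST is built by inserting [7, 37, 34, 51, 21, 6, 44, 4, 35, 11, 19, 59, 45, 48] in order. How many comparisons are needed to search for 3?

Search path for 3: 7 -> 6 -> 4
Found: False
Comparisons: 3


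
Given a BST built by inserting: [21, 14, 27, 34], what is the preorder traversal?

Tree insertion order: [21, 14, 27, 34]
Tree (level-order array): [21, 14, 27, None, None, None, 34]
Preorder traversal: [21, 14, 27, 34]


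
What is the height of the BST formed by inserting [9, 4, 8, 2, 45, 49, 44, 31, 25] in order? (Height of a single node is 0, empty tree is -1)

Insertion order: [9, 4, 8, 2, 45, 49, 44, 31, 25]
Tree (level-order array): [9, 4, 45, 2, 8, 44, 49, None, None, None, None, 31, None, None, None, 25]
Compute height bottom-up (empty subtree = -1):
  height(2) = 1 + max(-1, -1) = 0
  height(8) = 1 + max(-1, -1) = 0
  height(4) = 1 + max(0, 0) = 1
  height(25) = 1 + max(-1, -1) = 0
  height(31) = 1 + max(0, -1) = 1
  height(44) = 1 + max(1, -1) = 2
  height(49) = 1 + max(-1, -1) = 0
  height(45) = 1 + max(2, 0) = 3
  height(9) = 1 + max(1, 3) = 4
Height = 4


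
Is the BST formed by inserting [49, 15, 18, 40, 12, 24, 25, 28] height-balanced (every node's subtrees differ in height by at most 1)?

Tree (level-order array): [49, 15, None, 12, 18, None, None, None, 40, 24, None, None, 25, None, 28]
Definition: a tree is height-balanced if, at every node, |h(left) - h(right)| <= 1 (empty subtree has height -1).
Bottom-up per-node check:
  node 12: h_left=-1, h_right=-1, diff=0 [OK], height=0
  node 28: h_left=-1, h_right=-1, diff=0 [OK], height=0
  node 25: h_left=-1, h_right=0, diff=1 [OK], height=1
  node 24: h_left=-1, h_right=1, diff=2 [FAIL (|-1-1|=2 > 1)], height=2
  node 40: h_left=2, h_right=-1, diff=3 [FAIL (|2--1|=3 > 1)], height=3
  node 18: h_left=-1, h_right=3, diff=4 [FAIL (|-1-3|=4 > 1)], height=4
  node 15: h_left=0, h_right=4, diff=4 [FAIL (|0-4|=4 > 1)], height=5
  node 49: h_left=5, h_right=-1, diff=6 [FAIL (|5--1|=6 > 1)], height=6
Node 24 violates the condition: |-1 - 1| = 2 > 1.
Result: Not balanced


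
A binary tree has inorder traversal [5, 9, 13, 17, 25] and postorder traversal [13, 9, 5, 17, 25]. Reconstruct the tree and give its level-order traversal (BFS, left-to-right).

Inorder:   [5, 9, 13, 17, 25]
Postorder: [13, 9, 5, 17, 25]
Algorithm: postorder visits root last, so walk postorder right-to-left;
each value is the root of the current inorder slice — split it at that
value, recurse on the right subtree first, then the left.
Recursive splits:
  root=25; inorder splits into left=[5, 9, 13, 17], right=[]
  root=17; inorder splits into left=[5, 9, 13], right=[]
  root=5; inorder splits into left=[], right=[9, 13]
  root=9; inorder splits into left=[], right=[13]
  root=13; inorder splits into left=[], right=[]
Reconstructed level-order: [25, 17, 5, 9, 13]


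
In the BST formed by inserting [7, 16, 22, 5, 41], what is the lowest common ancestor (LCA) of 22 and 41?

Tree insertion order: [7, 16, 22, 5, 41]
Tree (level-order array): [7, 5, 16, None, None, None, 22, None, 41]
In a BST, the LCA of p=22, q=41 is the first node v on the
root-to-leaf path with p <= v <= q (go left if both < v, right if both > v).
Walk from root:
  at 7: both 22 and 41 > 7, go right
  at 16: both 22 and 41 > 16, go right
  at 22: 22 <= 22 <= 41, this is the LCA
LCA = 22


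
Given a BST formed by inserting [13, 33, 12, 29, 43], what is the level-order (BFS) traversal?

Tree insertion order: [13, 33, 12, 29, 43]
Tree (level-order array): [13, 12, 33, None, None, 29, 43]
BFS from the root, enqueuing left then right child of each popped node:
  queue [13] -> pop 13, enqueue [12, 33], visited so far: [13]
  queue [12, 33] -> pop 12, enqueue [none], visited so far: [13, 12]
  queue [33] -> pop 33, enqueue [29, 43], visited so far: [13, 12, 33]
  queue [29, 43] -> pop 29, enqueue [none], visited so far: [13, 12, 33, 29]
  queue [43] -> pop 43, enqueue [none], visited so far: [13, 12, 33, 29, 43]
Result: [13, 12, 33, 29, 43]


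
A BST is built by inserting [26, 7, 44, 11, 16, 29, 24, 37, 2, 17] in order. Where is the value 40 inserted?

Starting tree (level order): [26, 7, 44, 2, 11, 29, None, None, None, None, 16, None, 37, None, 24, None, None, 17]
Insertion path: 26 -> 44 -> 29 -> 37
Result: insert 40 as right child of 37
Final tree (level order): [26, 7, 44, 2, 11, 29, None, None, None, None, 16, None, 37, None, 24, None, 40, 17]


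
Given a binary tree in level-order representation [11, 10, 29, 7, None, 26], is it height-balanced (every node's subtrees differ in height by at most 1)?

Tree (level-order array): [11, 10, 29, 7, None, 26]
Definition: a tree is height-balanced if, at every node, |h(left) - h(right)| <= 1 (empty subtree has height -1).
Bottom-up per-node check:
  node 7: h_left=-1, h_right=-1, diff=0 [OK], height=0
  node 10: h_left=0, h_right=-1, diff=1 [OK], height=1
  node 26: h_left=-1, h_right=-1, diff=0 [OK], height=0
  node 29: h_left=0, h_right=-1, diff=1 [OK], height=1
  node 11: h_left=1, h_right=1, diff=0 [OK], height=2
All nodes satisfy the balance condition.
Result: Balanced


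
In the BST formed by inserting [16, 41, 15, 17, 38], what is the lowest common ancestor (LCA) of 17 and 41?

Tree insertion order: [16, 41, 15, 17, 38]
Tree (level-order array): [16, 15, 41, None, None, 17, None, None, 38]
In a BST, the LCA of p=17, q=41 is the first node v on the
root-to-leaf path with p <= v <= q (go left if both < v, right if both > v).
Walk from root:
  at 16: both 17 and 41 > 16, go right
  at 41: 17 <= 41 <= 41, this is the LCA
LCA = 41


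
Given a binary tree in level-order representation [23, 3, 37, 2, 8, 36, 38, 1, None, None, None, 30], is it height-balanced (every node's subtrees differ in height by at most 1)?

Tree (level-order array): [23, 3, 37, 2, 8, 36, 38, 1, None, None, None, 30]
Definition: a tree is height-balanced if, at every node, |h(left) - h(right)| <= 1 (empty subtree has height -1).
Bottom-up per-node check:
  node 1: h_left=-1, h_right=-1, diff=0 [OK], height=0
  node 2: h_left=0, h_right=-1, diff=1 [OK], height=1
  node 8: h_left=-1, h_right=-1, diff=0 [OK], height=0
  node 3: h_left=1, h_right=0, diff=1 [OK], height=2
  node 30: h_left=-1, h_right=-1, diff=0 [OK], height=0
  node 36: h_left=0, h_right=-1, diff=1 [OK], height=1
  node 38: h_left=-1, h_right=-1, diff=0 [OK], height=0
  node 37: h_left=1, h_right=0, diff=1 [OK], height=2
  node 23: h_left=2, h_right=2, diff=0 [OK], height=3
All nodes satisfy the balance condition.
Result: Balanced


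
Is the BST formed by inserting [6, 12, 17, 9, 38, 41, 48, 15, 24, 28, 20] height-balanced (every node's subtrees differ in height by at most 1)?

Tree (level-order array): [6, None, 12, 9, 17, None, None, 15, 38, None, None, 24, 41, 20, 28, None, 48]
Definition: a tree is height-balanced if, at every node, |h(left) - h(right)| <= 1 (empty subtree has height -1).
Bottom-up per-node check:
  node 9: h_left=-1, h_right=-1, diff=0 [OK], height=0
  node 15: h_left=-1, h_right=-1, diff=0 [OK], height=0
  node 20: h_left=-1, h_right=-1, diff=0 [OK], height=0
  node 28: h_left=-1, h_right=-1, diff=0 [OK], height=0
  node 24: h_left=0, h_right=0, diff=0 [OK], height=1
  node 48: h_left=-1, h_right=-1, diff=0 [OK], height=0
  node 41: h_left=-1, h_right=0, diff=1 [OK], height=1
  node 38: h_left=1, h_right=1, diff=0 [OK], height=2
  node 17: h_left=0, h_right=2, diff=2 [FAIL (|0-2|=2 > 1)], height=3
  node 12: h_left=0, h_right=3, diff=3 [FAIL (|0-3|=3 > 1)], height=4
  node 6: h_left=-1, h_right=4, diff=5 [FAIL (|-1-4|=5 > 1)], height=5
Node 17 violates the condition: |0 - 2| = 2 > 1.
Result: Not balanced


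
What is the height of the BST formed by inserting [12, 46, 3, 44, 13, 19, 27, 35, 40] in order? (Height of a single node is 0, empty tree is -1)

Insertion order: [12, 46, 3, 44, 13, 19, 27, 35, 40]
Tree (level-order array): [12, 3, 46, None, None, 44, None, 13, None, None, 19, None, 27, None, 35, None, 40]
Compute height bottom-up (empty subtree = -1):
  height(3) = 1 + max(-1, -1) = 0
  height(40) = 1 + max(-1, -1) = 0
  height(35) = 1 + max(-1, 0) = 1
  height(27) = 1 + max(-1, 1) = 2
  height(19) = 1 + max(-1, 2) = 3
  height(13) = 1 + max(-1, 3) = 4
  height(44) = 1 + max(4, -1) = 5
  height(46) = 1 + max(5, -1) = 6
  height(12) = 1 + max(0, 6) = 7
Height = 7


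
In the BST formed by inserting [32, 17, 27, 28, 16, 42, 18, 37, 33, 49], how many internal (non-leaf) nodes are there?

Tree built from: [32, 17, 27, 28, 16, 42, 18, 37, 33, 49]
Tree (level-order array): [32, 17, 42, 16, 27, 37, 49, None, None, 18, 28, 33]
Rule: An internal node has at least one child.
Per-node child counts:
  node 32: 2 child(ren)
  node 17: 2 child(ren)
  node 16: 0 child(ren)
  node 27: 2 child(ren)
  node 18: 0 child(ren)
  node 28: 0 child(ren)
  node 42: 2 child(ren)
  node 37: 1 child(ren)
  node 33: 0 child(ren)
  node 49: 0 child(ren)
Matching nodes: [32, 17, 27, 42, 37]
Count of internal (non-leaf) nodes: 5


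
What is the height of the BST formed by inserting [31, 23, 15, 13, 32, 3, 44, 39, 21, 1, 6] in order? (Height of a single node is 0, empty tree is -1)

Insertion order: [31, 23, 15, 13, 32, 3, 44, 39, 21, 1, 6]
Tree (level-order array): [31, 23, 32, 15, None, None, 44, 13, 21, 39, None, 3, None, None, None, None, None, 1, 6]
Compute height bottom-up (empty subtree = -1):
  height(1) = 1 + max(-1, -1) = 0
  height(6) = 1 + max(-1, -1) = 0
  height(3) = 1 + max(0, 0) = 1
  height(13) = 1 + max(1, -1) = 2
  height(21) = 1 + max(-1, -1) = 0
  height(15) = 1 + max(2, 0) = 3
  height(23) = 1 + max(3, -1) = 4
  height(39) = 1 + max(-1, -1) = 0
  height(44) = 1 + max(0, -1) = 1
  height(32) = 1 + max(-1, 1) = 2
  height(31) = 1 + max(4, 2) = 5
Height = 5


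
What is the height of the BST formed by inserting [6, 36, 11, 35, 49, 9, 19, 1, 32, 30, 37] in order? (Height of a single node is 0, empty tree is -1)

Insertion order: [6, 36, 11, 35, 49, 9, 19, 1, 32, 30, 37]
Tree (level-order array): [6, 1, 36, None, None, 11, 49, 9, 35, 37, None, None, None, 19, None, None, None, None, 32, 30]
Compute height bottom-up (empty subtree = -1):
  height(1) = 1 + max(-1, -1) = 0
  height(9) = 1 + max(-1, -1) = 0
  height(30) = 1 + max(-1, -1) = 0
  height(32) = 1 + max(0, -1) = 1
  height(19) = 1 + max(-1, 1) = 2
  height(35) = 1 + max(2, -1) = 3
  height(11) = 1 + max(0, 3) = 4
  height(37) = 1 + max(-1, -1) = 0
  height(49) = 1 + max(0, -1) = 1
  height(36) = 1 + max(4, 1) = 5
  height(6) = 1 + max(0, 5) = 6
Height = 6


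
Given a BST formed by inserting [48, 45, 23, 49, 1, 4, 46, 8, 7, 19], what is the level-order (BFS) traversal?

Tree insertion order: [48, 45, 23, 49, 1, 4, 46, 8, 7, 19]
Tree (level-order array): [48, 45, 49, 23, 46, None, None, 1, None, None, None, None, 4, None, 8, 7, 19]
BFS from the root, enqueuing left then right child of each popped node:
  queue [48] -> pop 48, enqueue [45, 49], visited so far: [48]
  queue [45, 49] -> pop 45, enqueue [23, 46], visited so far: [48, 45]
  queue [49, 23, 46] -> pop 49, enqueue [none], visited so far: [48, 45, 49]
  queue [23, 46] -> pop 23, enqueue [1], visited so far: [48, 45, 49, 23]
  queue [46, 1] -> pop 46, enqueue [none], visited so far: [48, 45, 49, 23, 46]
  queue [1] -> pop 1, enqueue [4], visited so far: [48, 45, 49, 23, 46, 1]
  queue [4] -> pop 4, enqueue [8], visited so far: [48, 45, 49, 23, 46, 1, 4]
  queue [8] -> pop 8, enqueue [7, 19], visited so far: [48, 45, 49, 23, 46, 1, 4, 8]
  queue [7, 19] -> pop 7, enqueue [none], visited so far: [48, 45, 49, 23, 46, 1, 4, 8, 7]
  queue [19] -> pop 19, enqueue [none], visited so far: [48, 45, 49, 23, 46, 1, 4, 8, 7, 19]
Result: [48, 45, 49, 23, 46, 1, 4, 8, 7, 19]


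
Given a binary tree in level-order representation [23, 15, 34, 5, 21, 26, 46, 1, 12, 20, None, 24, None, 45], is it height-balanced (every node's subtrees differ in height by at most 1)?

Tree (level-order array): [23, 15, 34, 5, 21, 26, 46, 1, 12, 20, None, 24, None, 45]
Definition: a tree is height-balanced if, at every node, |h(left) - h(right)| <= 1 (empty subtree has height -1).
Bottom-up per-node check:
  node 1: h_left=-1, h_right=-1, diff=0 [OK], height=0
  node 12: h_left=-1, h_right=-1, diff=0 [OK], height=0
  node 5: h_left=0, h_right=0, diff=0 [OK], height=1
  node 20: h_left=-1, h_right=-1, diff=0 [OK], height=0
  node 21: h_left=0, h_right=-1, diff=1 [OK], height=1
  node 15: h_left=1, h_right=1, diff=0 [OK], height=2
  node 24: h_left=-1, h_right=-1, diff=0 [OK], height=0
  node 26: h_left=0, h_right=-1, diff=1 [OK], height=1
  node 45: h_left=-1, h_right=-1, diff=0 [OK], height=0
  node 46: h_left=0, h_right=-1, diff=1 [OK], height=1
  node 34: h_left=1, h_right=1, diff=0 [OK], height=2
  node 23: h_left=2, h_right=2, diff=0 [OK], height=3
All nodes satisfy the balance condition.
Result: Balanced


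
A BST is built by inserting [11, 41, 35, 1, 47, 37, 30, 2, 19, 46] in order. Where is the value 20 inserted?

Starting tree (level order): [11, 1, 41, None, 2, 35, 47, None, None, 30, 37, 46, None, 19]
Insertion path: 11 -> 41 -> 35 -> 30 -> 19
Result: insert 20 as right child of 19
Final tree (level order): [11, 1, 41, None, 2, 35, 47, None, None, 30, 37, 46, None, 19, None, None, None, None, None, None, 20]


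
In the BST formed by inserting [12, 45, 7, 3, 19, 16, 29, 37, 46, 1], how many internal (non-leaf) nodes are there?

Tree built from: [12, 45, 7, 3, 19, 16, 29, 37, 46, 1]
Tree (level-order array): [12, 7, 45, 3, None, 19, 46, 1, None, 16, 29, None, None, None, None, None, None, None, 37]
Rule: An internal node has at least one child.
Per-node child counts:
  node 12: 2 child(ren)
  node 7: 1 child(ren)
  node 3: 1 child(ren)
  node 1: 0 child(ren)
  node 45: 2 child(ren)
  node 19: 2 child(ren)
  node 16: 0 child(ren)
  node 29: 1 child(ren)
  node 37: 0 child(ren)
  node 46: 0 child(ren)
Matching nodes: [12, 7, 3, 45, 19, 29]
Count of internal (non-leaf) nodes: 6


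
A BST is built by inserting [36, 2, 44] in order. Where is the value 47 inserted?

Starting tree (level order): [36, 2, 44]
Insertion path: 36 -> 44
Result: insert 47 as right child of 44
Final tree (level order): [36, 2, 44, None, None, None, 47]


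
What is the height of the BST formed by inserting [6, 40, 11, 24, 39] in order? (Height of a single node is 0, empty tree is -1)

Insertion order: [6, 40, 11, 24, 39]
Tree (level-order array): [6, None, 40, 11, None, None, 24, None, 39]
Compute height bottom-up (empty subtree = -1):
  height(39) = 1 + max(-1, -1) = 0
  height(24) = 1 + max(-1, 0) = 1
  height(11) = 1 + max(-1, 1) = 2
  height(40) = 1 + max(2, -1) = 3
  height(6) = 1 + max(-1, 3) = 4
Height = 4


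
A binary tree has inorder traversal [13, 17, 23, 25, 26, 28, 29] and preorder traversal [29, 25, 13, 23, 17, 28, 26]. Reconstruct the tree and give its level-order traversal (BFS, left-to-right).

Inorder:  [13, 17, 23, 25, 26, 28, 29]
Preorder: [29, 25, 13, 23, 17, 28, 26]
Algorithm: preorder visits root first, so consume preorder in order;
for each root, split the current inorder slice at that value into
left-subtree inorder and right-subtree inorder, then recurse.
Recursive splits:
  root=29; inorder splits into left=[13, 17, 23, 25, 26, 28], right=[]
  root=25; inorder splits into left=[13, 17, 23], right=[26, 28]
  root=13; inorder splits into left=[], right=[17, 23]
  root=23; inorder splits into left=[17], right=[]
  root=17; inorder splits into left=[], right=[]
  root=28; inorder splits into left=[26], right=[]
  root=26; inorder splits into left=[], right=[]
Reconstructed level-order: [29, 25, 13, 28, 23, 26, 17]


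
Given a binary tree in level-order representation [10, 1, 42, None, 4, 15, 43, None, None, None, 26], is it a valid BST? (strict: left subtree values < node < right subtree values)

Level-order array: [10, 1, 42, None, 4, 15, 43, None, None, None, 26]
Validate using subtree bounds (lo, hi): at each node, require lo < value < hi,
then recurse left with hi=value and right with lo=value.
Preorder trace (stopping at first violation):
  at node 10 with bounds (-inf, +inf): OK
  at node 1 with bounds (-inf, 10): OK
  at node 4 with bounds (1, 10): OK
  at node 42 with bounds (10, +inf): OK
  at node 15 with bounds (10, 42): OK
  at node 26 with bounds (15, 42): OK
  at node 43 with bounds (42, +inf): OK
No violation found at any node.
Result: Valid BST


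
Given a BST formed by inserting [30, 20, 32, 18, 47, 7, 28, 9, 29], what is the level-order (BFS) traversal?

Tree insertion order: [30, 20, 32, 18, 47, 7, 28, 9, 29]
Tree (level-order array): [30, 20, 32, 18, 28, None, 47, 7, None, None, 29, None, None, None, 9]
BFS from the root, enqueuing left then right child of each popped node:
  queue [30] -> pop 30, enqueue [20, 32], visited so far: [30]
  queue [20, 32] -> pop 20, enqueue [18, 28], visited so far: [30, 20]
  queue [32, 18, 28] -> pop 32, enqueue [47], visited so far: [30, 20, 32]
  queue [18, 28, 47] -> pop 18, enqueue [7], visited so far: [30, 20, 32, 18]
  queue [28, 47, 7] -> pop 28, enqueue [29], visited so far: [30, 20, 32, 18, 28]
  queue [47, 7, 29] -> pop 47, enqueue [none], visited so far: [30, 20, 32, 18, 28, 47]
  queue [7, 29] -> pop 7, enqueue [9], visited so far: [30, 20, 32, 18, 28, 47, 7]
  queue [29, 9] -> pop 29, enqueue [none], visited so far: [30, 20, 32, 18, 28, 47, 7, 29]
  queue [9] -> pop 9, enqueue [none], visited so far: [30, 20, 32, 18, 28, 47, 7, 29, 9]
Result: [30, 20, 32, 18, 28, 47, 7, 29, 9]


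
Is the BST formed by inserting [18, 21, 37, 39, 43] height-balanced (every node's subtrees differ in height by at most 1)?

Tree (level-order array): [18, None, 21, None, 37, None, 39, None, 43]
Definition: a tree is height-balanced if, at every node, |h(left) - h(right)| <= 1 (empty subtree has height -1).
Bottom-up per-node check:
  node 43: h_left=-1, h_right=-1, diff=0 [OK], height=0
  node 39: h_left=-1, h_right=0, diff=1 [OK], height=1
  node 37: h_left=-1, h_right=1, diff=2 [FAIL (|-1-1|=2 > 1)], height=2
  node 21: h_left=-1, h_right=2, diff=3 [FAIL (|-1-2|=3 > 1)], height=3
  node 18: h_left=-1, h_right=3, diff=4 [FAIL (|-1-3|=4 > 1)], height=4
Node 37 violates the condition: |-1 - 1| = 2 > 1.
Result: Not balanced


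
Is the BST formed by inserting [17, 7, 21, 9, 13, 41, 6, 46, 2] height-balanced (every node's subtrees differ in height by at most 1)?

Tree (level-order array): [17, 7, 21, 6, 9, None, 41, 2, None, None, 13, None, 46]
Definition: a tree is height-balanced if, at every node, |h(left) - h(right)| <= 1 (empty subtree has height -1).
Bottom-up per-node check:
  node 2: h_left=-1, h_right=-1, diff=0 [OK], height=0
  node 6: h_left=0, h_right=-1, diff=1 [OK], height=1
  node 13: h_left=-1, h_right=-1, diff=0 [OK], height=0
  node 9: h_left=-1, h_right=0, diff=1 [OK], height=1
  node 7: h_left=1, h_right=1, diff=0 [OK], height=2
  node 46: h_left=-1, h_right=-1, diff=0 [OK], height=0
  node 41: h_left=-1, h_right=0, diff=1 [OK], height=1
  node 21: h_left=-1, h_right=1, diff=2 [FAIL (|-1-1|=2 > 1)], height=2
  node 17: h_left=2, h_right=2, diff=0 [OK], height=3
Node 21 violates the condition: |-1 - 1| = 2 > 1.
Result: Not balanced


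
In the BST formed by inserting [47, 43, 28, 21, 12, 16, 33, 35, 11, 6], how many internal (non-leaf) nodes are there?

Tree built from: [47, 43, 28, 21, 12, 16, 33, 35, 11, 6]
Tree (level-order array): [47, 43, None, 28, None, 21, 33, 12, None, None, 35, 11, 16, None, None, 6]
Rule: An internal node has at least one child.
Per-node child counts:
  node 47: 1 child(ren)
  node 43: 1 child(ren)
  node 28: 2 child(ren)
  node 21: 1 child(ren)
  node 12: 2 child(ren)
  node 11: 1 child(ren)
  node 6: 0 child(ren)
  node 16: 0 child(ren)
  node 33: 1 child(ren)
  node 35: 0 child(ren)
Matching nodes: [47, 43, 28, 21, 12, 11, 33]
Count of internal (non-leaf) nodes: 7


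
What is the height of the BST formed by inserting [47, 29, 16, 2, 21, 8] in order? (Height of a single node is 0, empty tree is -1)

Insertion order: [47, 29, 16, 2, 21, 8]
Tree (level-order array): [47, 29, None, 16, None, 2, 21, None, 8]
Compute height bottom-up (empty subtree = -1):
  height(8) = 1 + max(-1, -1) = 0
  height(2) = 1 + max(-1, 0) = 1
  height(21) = 1 + max(-1, -1) = 0
  height(16) = 1 + max(1, 0) = 2
  height(29) = 1 + max(2, -1) = 3
  height(47) = 1 + max(3, -1) = 4
Height = 4


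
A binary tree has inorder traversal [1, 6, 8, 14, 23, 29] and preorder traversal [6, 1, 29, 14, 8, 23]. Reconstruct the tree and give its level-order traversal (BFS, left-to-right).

Inorder:  [1, 6, 8, 14, 23, 29]
Preorder: [6, 1, 29, 14, 8, 23]
Algorithm: preorder visits root first, so consume preorder in order;
for each root, split the current inorder slice at that value into
left-subtree inorder and right-subtree inorder, then recurse.
Recursive splits:
  root=6; inorder splits into left=[1], right=[8, 14, 23, 29]
  root=1; inorder splits into left=[], right=[]
  root=29; inorder splits into left=[8, 14, 23], right=[]
  root=14; inorder splits into left=[8], right=[23]
  root=8; inorder splits into left=[], right=[]
  root=23; inorder splits into left=[], right=[]
Reconstructed level-order: [6, 1, 29, 14, 8, 23]


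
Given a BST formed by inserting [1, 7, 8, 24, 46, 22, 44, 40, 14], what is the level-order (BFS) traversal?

Tree insertion order: [1, 7, 8, 24, 46, 22, 44, 40, 14]
Tree (level-order array): [1, None, 7, None, 8, None, 24, 22, 46, 14, None, 44, None, None, None, 40]
BFS from the root, enqueuing left then right child of each popped node:
  queue [1] -> pop 1, enqueue [7], visited so far: [1]
  queue [7] -> pop 7, enqueue [8], visited so far: [1, 7]
  queue [8] -> pop 8, enqueue [24], visited so far: [1, 7, 8]
  queue [24] -> pop 24, enqueue [22, 46], visited so far: [1, 7, 8, 24]
  queue [22, 46] -> pop 22, enqueue [14], visited so far: [1, 7, 8, 24, 22]
  queue [46, 14] -> pop 46, enqueue [44], visited so far: [1, 7, 8, 24, 22, 46]
  queue [14, 44] -> pop 14, enqueue [none], visited so far: [1, 7, 8, 24, 22, 46, 14]
  queue [44] -> pop 44, enqueue [40], visited so far: [1, 7, 8, 24, 22, 46, 14, 44]
  queue [40] -> pop 40, enqueue [none], visited so far: [1, 7, 8, 24, 22, 46, 14, 44, 40]
Result: [1, 7, 8, 24, 22, 46, 14, 44, 40]


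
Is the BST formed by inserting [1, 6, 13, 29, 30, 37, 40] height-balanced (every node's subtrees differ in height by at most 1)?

Tree (level-order array): [1, None, 6, None, 13, None, 29, None, 30, None, 37, None, 40]
Definition: a tree is height-balanced if, at every node, |h(left) - h(right)| <= 1 (empty subtree has height -1).
Bottom-up per-node check:
  node 40: h_left=-1, h_right=-1, diff=0 [OK], height=0
  node 37: h_left=-1, h_right=0, diff=1 [OK], height=1
  node 30: h_left=-1, h_right=1, diff=2 [FAIL (|-1-1|=2 > 1)], height=2
  node 29: h_left=-1, h_right=2, diff=3 [FAIL (|-1-2|=3 > 1)], height=3
  node 13: h_left=-1, h_right=3, diff=4 [FAIL (|-1-3|=4 > 1)], height=4
  node 6: h_left=-1, h_right=4, diff=5 [FAIL (|-1-4|=5 > 1)], height=5
  node 1: h_left=-1, h_right=5, diff=6 [FAIL (|-1-5|=6 > 1)], height=6
Node 30 violates the condition: |-1 - 1| = 2 > 1.
Result: Not balanced


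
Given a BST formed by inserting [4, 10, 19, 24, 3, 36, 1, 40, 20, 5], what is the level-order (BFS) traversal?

Tree insertion order: [4, 10, 19, 24, 3, 36, 1, 40, 20, 5]
Tree (level-order array): [4, 3, 10, 1, None, 5, 19, None, None, None, None, None, 24, 20, 36, None, None, None, 40]
BFS from the root, enqueuing left then right child of each popped node:
  queue [4] -> pop 4, enqueue [3, 10], visited so far: [4]
  queue [3, 10] -> pop 3, enqueue [1], visited so far: [4, 3]
  queue [10, 1] -> pop 10, enqueue [5, 19], visited so far: [4, 3, 10]
  queue [1, 5, 19] -> pop 1, enqueue [none], visited so far: [4, 3, 10, 1]
  queue [5, 19] -> pop 5, enqueue [none], visited so far: [4, 3, 10, 1, 5]
  queue [19] -> pop 19, enqueue [24], visited so far: [4, 3, 10, 1, 5, 19]
  queue [24] -> pop 24, enqueue [20, 36], visited so far: [4, 3, 10, 1, 5, 19, 24]
  queue [20, 36] -> pop 20, enqueue [none], visited so far: [4, 3, 10, 1, 5, 19, 24, 20]
  queue [36] -> pop 36, enqueue [40], visited so far: [4, 3, 10, 1, 5, 19, 24, 20, 36]
  queue [40] -> pop 40, enqueue [none], visited so far: [4, 3, 10, 1, 5, 19, 24, 20, 36, 40]
Result: [4, 3, 10, 1, 5, 19, 24, 20, 36, 40]


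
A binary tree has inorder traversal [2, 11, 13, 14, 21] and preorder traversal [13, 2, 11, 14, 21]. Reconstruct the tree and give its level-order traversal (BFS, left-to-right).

Inorder:  [2, 11, 13, 14, 21]
Preorder: [13, 2, 11, 14, 21]
Algorithm: preorder visits root first, so consume preorder in order;
for each root, split the current inorder slice at that value into
left-subtree inorder and right-subtree inorder, then recurse.
Recursive splits:
  root=13; inorder splits into left=[2, 11], right=[14, 21]
  root=2; inorder splits into left=[], right=[11]
  root=11; inorder splits into left=[], right=[]
  root=14; inorder splits into left=[], right=[21]
  root=21; inorder splits into left=[], right=[]
Reconstructed level-order: [13, 2, 14, 11, 21]


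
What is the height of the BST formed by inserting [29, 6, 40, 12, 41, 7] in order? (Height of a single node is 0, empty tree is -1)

Insertion order: [29, 6, 40, 12, 41, 7]
Tree (level-order array): [29, 6, 40, None, 12, None, 41, 7]
Compute height bottom-up (empty subtree = -1):
  height(7) = 1 + max(-1, -1) = 0
  height(12) = 1 + max(0, -1) = 1
  height(6) = 1 + max(-1, 1) = 2
  height(41) = 1 + max(-1, -1) = 0
  height(40) = 1 + max(-1, 0) = 1
  height(29) = 1 + max(2, 1) = 3
Height = 3


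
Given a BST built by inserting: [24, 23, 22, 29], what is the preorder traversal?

Tree insertion order: [24, 23, 22, 29]
Tree (level-order array): [24, 23, 29, 22]
Preorder traversal: [24, 23, 22, 29]


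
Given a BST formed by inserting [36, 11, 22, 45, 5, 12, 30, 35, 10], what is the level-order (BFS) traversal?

Tree insertion order: [36, 11, 22, 45, 5, 12, 30, 35, 10]
Tree (level-order array): [36, 11, 45, 5, 22, None, None, None, 10, 12, 30, None, None, None, None, None, 35]
BFS from the root, enqueuing left then right child of each popped node:
  queue [36] -> pop 36, enqueue [11, 45], visited so far: [36]
  queue [11, 45] -> pop 11, enqueue [5, 22], visited so far: [36, 11]
  queue [45, 5, 22] -> pop 45, enqueue [none], visited so far: [36, 11, 45]
  queue [5, 22] -> pop 5, enqueue [10], visited so far: [36, 11, 45, 5]
  queue [22, 10] -> pop 22, enqueue [12, 30], visited so far: [36, 11, 45, 5, 22]
  queue [10, 12, 30] -> pop 10, enqueue [none], visited so far: [36, 11, 45, 5, 22, 10]
  queue [12, 30] -> pop 12, enqueue [none], visited so far: [36, 11, 45, 5, 22, 10, 12]
  queue [30] -> pop 30, enqueue [35], visited so far: [36, 11, 45, 5, 22, 10, 12, 30]
  queue [35] -> pop 35, enqueue [none], visited so far: [36, 11, 45, 5, 22, 10, 12, 30, 35]
Result: [36, 11, 45, 5, 22, 10, 12, 30, 35]


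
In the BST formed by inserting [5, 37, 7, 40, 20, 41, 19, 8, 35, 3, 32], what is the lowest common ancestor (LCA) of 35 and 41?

Tree insertion order: [5, 37, 7, 40, 20, 41, 19, 8, 35, 3, 32]
Tree (level-order array): [5, 3, 37, None, None, 7, 40, None, 20, None, 41, 19, 35, None, None, 8, None, 32]
In a BST, the LCA of p=35, q=41 is the first node v on the
root-to-leaf path with p <= v <= q (go left if both < v, right if both > v).
Walk from root:
  at 5: both 35 and 41 > 5, go right
  at 37: 35 <= 37 <= 41, this is the LCA
LCA = 37


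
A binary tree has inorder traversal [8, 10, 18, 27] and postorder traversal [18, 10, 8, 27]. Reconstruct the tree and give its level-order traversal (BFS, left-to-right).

Inorder:   [8, 10, 18, 27]
Postorder: [18, 10, 8, 27]
Algorithm: postorder visits root last, so walk postorder right-to-left;
each value is the root of the current inorder slice — split it at that
value, recurse on the right subtree first, then the left.
Recursive splits:
  root=27; inorder splits into left=[8, 10, 18], right=[]
  root=8; inorder splits into left=[], right=[10, 18]
  root=10; inorder splits into left=[], right=[18]
  root=18; inorder splits into left=[], right=[]
Reconstructed level-order: [27, 8, 10, 18]


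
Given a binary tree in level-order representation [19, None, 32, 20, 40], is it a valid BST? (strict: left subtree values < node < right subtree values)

Level-order array: [19, None, 32, 20, 40]
Validate using subtree bounds (lo, hi): at each node, require lo < value < hi,
then recurse left with hi=value and right with lo=value.
Preorder trace (stopping at first violation):
  at node 19 with bounds (-inf, +inf): OK
  at node 32 with bounds (19, +inf): OK
  at node 20 with bounds (19, 32): OK
  at node 40 with bounds (32, +inf): OK
No violation found at any node.
Result: Valid BST


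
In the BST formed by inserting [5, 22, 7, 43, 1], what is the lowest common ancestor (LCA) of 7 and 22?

Tree insertion order: [5, 22, 7, 43, 1]
Tree (level-order array): [5, 1, 22, None, None, 7, 43]
In a BST, the LCA of p=7, q=22 is the first node v on the
root-to-leaf path with p <= v <= q (go left if both < v, right if both > v).
Walk from root:
  at 5: both 7 and 22 > 5, go right
  at 22: 7 <= 22 <= 22, this is the LCA
LCA = 22


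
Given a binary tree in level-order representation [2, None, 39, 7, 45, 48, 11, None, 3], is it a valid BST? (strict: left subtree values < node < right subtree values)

Level-order array: [2, None, 39, 7, 45, 48, 11, None, 3]
Validate using subtree bounds (lo, hi): at each node, require lo < value < hi,
then recurse left with hi=value and right with lo=value.
Preorder trace (stopping at first violation):
  at node 2 with bounds (-inf, +inf): OK
  at node 39 with bounds (2, +inf): OK
  at node 7 with bounds (2, 39): OK
  at node 48 with bounds (2, 7): VIOLATION
Node 48 violates its bound: not (2 < 48 < 7).
Result: Not a valid BST


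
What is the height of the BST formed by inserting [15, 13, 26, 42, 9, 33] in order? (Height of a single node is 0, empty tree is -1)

Insertion order: [15, 13, 26, 42, 9, 33]
Tree (level-order array): [15, 13, 26, 9, None, None, 42, None, None, 33]
Compute height bottom-up (empty subtree = -1):
  height(9) = 1 + max(-1, -1) = 0
  height(13) = 1 + max(0, -1) = 1
  height(33) = 1 + max(-1, -1) = 0
  height(42) = 1 + max(0, -1) = 1
  height(26) = 1 + max(-1, 1) = 2
  height(15) = 1 + max(1, 2) = 3
Height = 3


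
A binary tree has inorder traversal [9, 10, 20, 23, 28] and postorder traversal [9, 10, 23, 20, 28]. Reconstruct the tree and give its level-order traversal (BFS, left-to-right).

Inorder:   [9, 10, 20, 23, 28]
Postorder: [9, 10, 23, 20, 28]
Algorithm: postorder visits root last, so walk postorder right-to-left;
each value is the root of the current inorder slice — split it at that
value, recurse on the right subtree first, then the left.
Recursive splits:
  root=28; inorder splits into left=[9, 10, 20, 23], right=[]
  root=20; inorder splits into left=[9, 10], right=[23]
  root=23; inorder splits into left=[], right=[]
  root=10; inorder splits into left=[9], right=[]
  root=9; inorder splits into left=[], right=[]
Reconstructed level-order: [28, 20, 10, 23, 9]


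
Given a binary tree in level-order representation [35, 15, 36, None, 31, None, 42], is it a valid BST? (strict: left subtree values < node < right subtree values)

Level-order array: [35, 15, 36, None, 31, None, 42]
Validate using subtree bounds (lo, hi): at each node, require lo < value < hi,
then recurse left with hi=value and right with lo=value.
Preorder trace (stopping at first violation):
  at node 35 with bounds (-inf, +inf): OK
  at node 15 with bounds (-inf, 35): OK
  at node 31 with bounds (15, 35): OK
  at node 36 with bounds (35, +inf): OK
  at node 42 with bounds (36, +inf): OK
No violation found at any node.
Result: Valid BST


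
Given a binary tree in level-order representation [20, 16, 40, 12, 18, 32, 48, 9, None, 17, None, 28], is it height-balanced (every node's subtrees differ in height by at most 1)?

Tree (level-order array): [20, 16, 40, 12, 18, 32, 48, 9, None, 17, None, 28]
Definition: a tree is height-balanced if, at every node, |h(left) - h(right)| <= 1 (empty subtree has height -1).
Bottom-up per-node check:
  node 9: h_left=-1, h_right=-1, diff=0 [OK], height=0
  node 12: h_left=0, h_right=-1, diff=1 [OK], height=1
  node 17: h_left=-1, h_right=-1, diff=0 [OK], height=0
  node 18: h_left=0, h_right=-1, diff=1 [OK], height=1
  node 16: h_left=1, h_right=1, diff=0 [OK], height=2
  node 28: h_left=-1, h_right=-1, diff=0 [OK], height=0
  node 32: h_left=0, h_right=-1, diff=1 [OK], height=1
  node 48: h_left=-1, h_right=-1, diff=0 [OK], height=0
  node 40: h_left=1, h_right=0, diff=1 [OK], height=2
  node 20: h_left=2, h_right=2, diff=0 [OK], height=3
All nodes satisfy the balance condition.
Result: Balanced


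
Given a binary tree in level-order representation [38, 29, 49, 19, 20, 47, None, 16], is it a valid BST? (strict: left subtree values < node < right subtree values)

Level-order array: [38, 29, 49, 19, 20, 47, None, 16]
Validate using subtree bounds (lo, hi): at each node, require lo < value < hi,
then recurse left with hi=value and right with lo=value.
Preorder trace (stopping at first violation):
  at node 38 with bounds (-inf, +inf): OK
  at node 29 with bounds (-inf, 38): OK
  at node 19 with bounds (-inf, 29): OK
  at node 16 with bounds (-inf, 19): OK
  at node 20 with bounds (29, 38): VIOLATION
Node 20 violates its bound: not (29 < 20 < 38).
Result: Not a valid BST
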